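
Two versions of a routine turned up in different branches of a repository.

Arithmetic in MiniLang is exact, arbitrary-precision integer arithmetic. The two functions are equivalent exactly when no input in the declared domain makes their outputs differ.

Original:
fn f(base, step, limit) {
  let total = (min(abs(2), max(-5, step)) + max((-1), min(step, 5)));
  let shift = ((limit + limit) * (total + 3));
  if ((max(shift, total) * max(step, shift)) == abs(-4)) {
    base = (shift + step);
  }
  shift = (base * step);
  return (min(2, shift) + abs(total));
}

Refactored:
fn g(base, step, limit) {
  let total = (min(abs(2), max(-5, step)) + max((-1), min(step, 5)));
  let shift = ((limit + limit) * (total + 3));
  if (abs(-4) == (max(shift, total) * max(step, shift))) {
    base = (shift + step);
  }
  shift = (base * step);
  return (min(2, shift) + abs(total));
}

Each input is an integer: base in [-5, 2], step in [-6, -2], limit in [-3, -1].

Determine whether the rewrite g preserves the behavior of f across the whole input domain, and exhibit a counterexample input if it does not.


Differences: same computation, different form — yet all 120 inputs agree.
verdict: equivalent


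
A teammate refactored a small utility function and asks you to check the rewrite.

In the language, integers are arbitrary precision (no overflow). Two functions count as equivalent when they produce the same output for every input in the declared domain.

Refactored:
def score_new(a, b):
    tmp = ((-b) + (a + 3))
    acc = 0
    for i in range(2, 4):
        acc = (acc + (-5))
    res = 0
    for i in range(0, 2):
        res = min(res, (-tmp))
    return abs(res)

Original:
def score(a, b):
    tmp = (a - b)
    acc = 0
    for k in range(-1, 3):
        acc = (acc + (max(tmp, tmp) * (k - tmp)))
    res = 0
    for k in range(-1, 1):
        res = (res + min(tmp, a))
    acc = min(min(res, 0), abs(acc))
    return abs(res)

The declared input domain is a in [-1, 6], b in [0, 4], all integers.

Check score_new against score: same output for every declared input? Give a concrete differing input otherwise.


There is a counterexample at a=-1, b=1: 4 on one side, 1 on the other.
score: tmp becomes -2; next acc becomes 0; next at k=-1:; next acc becomes -2; next at k=0:; next acc becomes -6; next at k=1:; next acc becomes -12; next at k=2:; next acc becomes -20; next res becomes 0; next at k=-1:; next res becomes -2; next at k=0:; next res becomes -4; next acc becomes -4; next final value 4
score_new: tmp becomes 1; next acc becomes 0; next at i=2:; next acc becomes -5; next at i=3:; next acc becomes -10; next res becomes 0; next at i=0:; next res becomes -1; next at i=1:; next res becomes -1; next final value 1
verdict: not equivalent; witness: a=-1, b=1


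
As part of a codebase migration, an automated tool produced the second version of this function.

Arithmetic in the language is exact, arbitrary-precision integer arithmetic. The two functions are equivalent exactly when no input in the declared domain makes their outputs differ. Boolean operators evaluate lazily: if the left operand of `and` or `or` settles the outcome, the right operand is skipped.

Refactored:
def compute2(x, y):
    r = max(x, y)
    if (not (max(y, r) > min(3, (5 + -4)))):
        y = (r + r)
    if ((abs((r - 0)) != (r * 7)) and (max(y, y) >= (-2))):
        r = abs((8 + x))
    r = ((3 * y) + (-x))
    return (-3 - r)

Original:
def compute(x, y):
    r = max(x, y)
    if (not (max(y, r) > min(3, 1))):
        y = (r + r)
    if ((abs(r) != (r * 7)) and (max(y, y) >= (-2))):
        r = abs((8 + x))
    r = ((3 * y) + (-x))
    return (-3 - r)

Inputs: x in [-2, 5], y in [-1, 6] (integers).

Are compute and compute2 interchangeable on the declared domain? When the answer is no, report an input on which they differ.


This is a faithful refactor — arithmetic usage differs, plus constant usage differs, but the computed results match everywhere.
Spot check at x=2, y=3 — compute: r=3, then (not (max(y, r) > min(3, 1))) is false, then ((abs(r) != (r * 7)) and (max(y, y) >= (-2))) is true, then r=10, then r=7, then returns -10. compute2: r=3, then (not (max(y, r) > min(3, (5 + -4)))) is false, then ((abs((r - 0)) != (r * 7)) and (max(y, y) >= (-2))) is true, then r=10, then r=7, then returns -10. Both give -10.
An exhaustive pass over the 64 declared inputs shows identical outputs.
verdict: equivalent


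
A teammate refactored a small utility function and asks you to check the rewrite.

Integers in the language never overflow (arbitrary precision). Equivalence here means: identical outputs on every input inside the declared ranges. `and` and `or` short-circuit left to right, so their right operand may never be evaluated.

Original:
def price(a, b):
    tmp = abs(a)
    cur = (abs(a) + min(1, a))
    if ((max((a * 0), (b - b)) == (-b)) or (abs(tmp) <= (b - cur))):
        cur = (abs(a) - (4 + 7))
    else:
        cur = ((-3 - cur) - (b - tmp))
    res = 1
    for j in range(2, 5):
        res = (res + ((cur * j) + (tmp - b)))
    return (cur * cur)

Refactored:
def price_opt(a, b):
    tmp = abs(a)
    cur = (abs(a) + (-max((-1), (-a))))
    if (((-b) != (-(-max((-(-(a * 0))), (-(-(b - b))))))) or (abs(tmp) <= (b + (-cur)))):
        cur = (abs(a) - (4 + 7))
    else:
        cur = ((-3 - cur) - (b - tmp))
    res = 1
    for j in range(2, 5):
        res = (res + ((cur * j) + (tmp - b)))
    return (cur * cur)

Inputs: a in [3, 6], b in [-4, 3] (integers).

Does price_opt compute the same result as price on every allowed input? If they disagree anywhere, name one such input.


Try a=3, b=-4.
price: tmp := 3 | cur := 4 | ((max((a * 0), (b - b)) == (-b)) or (abs(tmp) <= (b - cur))): false | cur := 0 | res := 1 | iter j=2: | res := 8 | iter j=3: | res := 15 | iter j=4: | res := 22 | result 0
price_opt: tmp := 3 | cur := 4 | (((-b) != (-(-max((-(-(a * 0))), (-(-(b - b))))))) or (abs(tmp) <= (b + (-cur)))): true | cur := -8 | res := 1 | iter j=2: | res := -8 | iter j=3: | res := -25 | iter j=4: | res := -50 | result 64
0 vs 64 — the two versions disagree here.
verdict: not equivalent; witness: a=3, b=-4


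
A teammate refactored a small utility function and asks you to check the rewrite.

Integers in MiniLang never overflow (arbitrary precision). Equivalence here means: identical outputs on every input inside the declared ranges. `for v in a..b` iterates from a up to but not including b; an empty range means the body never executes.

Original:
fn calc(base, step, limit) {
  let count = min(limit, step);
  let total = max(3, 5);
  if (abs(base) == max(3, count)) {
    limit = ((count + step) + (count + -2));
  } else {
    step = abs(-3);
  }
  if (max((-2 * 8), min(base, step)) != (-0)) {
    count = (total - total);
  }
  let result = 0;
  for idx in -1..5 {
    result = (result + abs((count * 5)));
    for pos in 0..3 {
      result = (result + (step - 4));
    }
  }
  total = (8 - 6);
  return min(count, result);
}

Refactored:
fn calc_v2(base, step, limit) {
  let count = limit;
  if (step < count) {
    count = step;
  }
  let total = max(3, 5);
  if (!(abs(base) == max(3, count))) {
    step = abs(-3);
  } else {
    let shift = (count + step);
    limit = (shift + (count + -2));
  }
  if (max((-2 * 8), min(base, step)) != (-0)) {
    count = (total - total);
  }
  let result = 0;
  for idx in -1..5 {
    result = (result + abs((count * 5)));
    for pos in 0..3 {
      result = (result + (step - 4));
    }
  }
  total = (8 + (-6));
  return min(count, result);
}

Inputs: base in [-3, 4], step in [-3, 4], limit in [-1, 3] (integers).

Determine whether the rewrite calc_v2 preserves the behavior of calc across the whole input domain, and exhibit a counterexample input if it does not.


Differences: min/max/abs usage differs; and arithmetic usage differs; and local variable names differ; and boolean connective usage differs; and statement counts differ; and branching structure differs; and comparison usage differs — yet all 320 inputs agree.
verdict: equivalent


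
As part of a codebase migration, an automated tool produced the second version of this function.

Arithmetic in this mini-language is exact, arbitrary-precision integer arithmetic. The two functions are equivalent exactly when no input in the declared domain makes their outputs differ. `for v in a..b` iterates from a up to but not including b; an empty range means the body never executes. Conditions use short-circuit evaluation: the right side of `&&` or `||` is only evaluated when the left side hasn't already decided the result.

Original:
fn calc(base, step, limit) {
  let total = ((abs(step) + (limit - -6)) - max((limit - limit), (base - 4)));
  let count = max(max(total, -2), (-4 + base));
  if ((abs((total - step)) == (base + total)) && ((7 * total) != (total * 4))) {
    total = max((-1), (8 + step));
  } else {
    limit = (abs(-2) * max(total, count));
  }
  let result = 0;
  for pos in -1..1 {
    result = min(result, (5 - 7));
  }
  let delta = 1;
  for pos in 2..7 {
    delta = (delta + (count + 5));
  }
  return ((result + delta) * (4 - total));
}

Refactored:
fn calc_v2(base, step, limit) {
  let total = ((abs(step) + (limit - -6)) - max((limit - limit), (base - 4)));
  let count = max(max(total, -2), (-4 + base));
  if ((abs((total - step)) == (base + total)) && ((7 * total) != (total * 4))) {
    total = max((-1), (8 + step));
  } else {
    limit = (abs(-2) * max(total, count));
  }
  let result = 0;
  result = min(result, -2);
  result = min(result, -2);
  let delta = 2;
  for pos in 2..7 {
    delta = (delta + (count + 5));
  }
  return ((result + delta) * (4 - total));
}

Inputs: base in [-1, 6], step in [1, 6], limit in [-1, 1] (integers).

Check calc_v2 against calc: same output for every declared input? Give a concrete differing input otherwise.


There is a counterexample at base=-1, step=1, limit=-1: -270 on one side, -275 on the other.
calc: total=6, then count=6, then ((abs((total - step)) == (base + total)) && ((7 * total) != (total * 4))) is true, then total=9, then result=0, then (pos=-1), then result=-2, then (pos=0), then result=-2, then delta=1, then (pos=2), then delta=12, then (pos=3), then delta=23, then (pos=4), then delta=34, then (pos=5), then delta=45, then (pos=6), then delta=56, then returns -270
calc_v2: total=6, then count=6, then ((abs((total - step)) == (base + total)) && ((7 * total) != (total * 4))) is true, then total=9, then result=0, then result=-2, then result=-2, then delta=2, then (pos=2), then delta=13, then (pos=3), then delta=24, then (pos=4), then delta=35, then (pos=5), then delta=46, then (pos=6), then delta=57, then returns -275
verdict: not equivalent; witness: base=-1, step=1, limit=-1


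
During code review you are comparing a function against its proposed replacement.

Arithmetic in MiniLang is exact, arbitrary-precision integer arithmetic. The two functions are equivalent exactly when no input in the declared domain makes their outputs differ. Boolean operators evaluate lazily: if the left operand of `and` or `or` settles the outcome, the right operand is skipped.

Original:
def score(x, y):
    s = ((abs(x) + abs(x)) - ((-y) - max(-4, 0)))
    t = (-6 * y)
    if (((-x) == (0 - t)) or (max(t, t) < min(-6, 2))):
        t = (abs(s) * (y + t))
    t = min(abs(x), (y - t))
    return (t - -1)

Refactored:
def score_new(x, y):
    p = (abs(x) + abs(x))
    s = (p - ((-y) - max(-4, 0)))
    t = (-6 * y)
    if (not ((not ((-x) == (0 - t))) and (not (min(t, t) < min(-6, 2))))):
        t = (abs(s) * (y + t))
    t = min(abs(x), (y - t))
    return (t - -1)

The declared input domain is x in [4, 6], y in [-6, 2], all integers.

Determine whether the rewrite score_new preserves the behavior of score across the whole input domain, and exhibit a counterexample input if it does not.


The edit looks behavioral (`max(t, t)` became `min(t, t)`), but over these ranges it never changes the outcome.
One worked example (x=4, y=-3) — score: s=5, then t=18, then (((-x) == (0 - t)) or (max(t, t) < min(-6, 2))) is false, then t=-21, then returns -20; score_new: p=8, then s=5, then t=18, then (not ((not ((-x) == (0 - t))) and (not (min(t, t) < min(-6, 2))))) is false, then t=-21, then returns -20; agreement on -20.
Sweeping the whole domain (27 inputs) finds no disagreement.
verdict: equivalent


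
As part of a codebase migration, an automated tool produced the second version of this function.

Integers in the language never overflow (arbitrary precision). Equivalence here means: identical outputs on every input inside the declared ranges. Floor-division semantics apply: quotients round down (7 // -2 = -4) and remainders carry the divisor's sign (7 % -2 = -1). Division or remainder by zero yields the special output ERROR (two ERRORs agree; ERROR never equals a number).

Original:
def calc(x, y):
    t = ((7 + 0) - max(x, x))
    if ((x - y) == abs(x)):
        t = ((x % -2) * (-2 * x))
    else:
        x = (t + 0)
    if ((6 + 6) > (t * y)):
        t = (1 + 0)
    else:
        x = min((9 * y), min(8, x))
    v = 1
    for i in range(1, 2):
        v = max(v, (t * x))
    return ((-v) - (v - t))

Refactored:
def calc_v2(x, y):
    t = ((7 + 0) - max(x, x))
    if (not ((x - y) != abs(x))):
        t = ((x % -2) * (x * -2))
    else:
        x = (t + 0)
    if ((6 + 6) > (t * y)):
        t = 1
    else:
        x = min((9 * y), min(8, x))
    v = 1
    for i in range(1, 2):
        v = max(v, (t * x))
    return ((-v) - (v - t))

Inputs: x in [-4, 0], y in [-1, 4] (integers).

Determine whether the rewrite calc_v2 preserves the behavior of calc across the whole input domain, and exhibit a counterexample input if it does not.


Side by side, the visible changes include: boolean connective usage differs; and arithmetic usage differs; and comparison usage differs; and constant usage differs.
One worked example (x=-1, y=3) — calc: t := 8 | ((x - y) == abs(x)): false | x := 8 | ((6 + 6) > (t * y)): false | x := 8 | v := 1 | iter i=1: | v := 64 | result -120; calc_v2: t := 8 | (not ((x - y) != abs(x))): false | x := 8 | ((6 + 6) > (t * y)): false | x := 8 | v := 1 | iter i=1: | v := 64 | result -120; agreement on -120.
Across all 30 domain points the two functions coincide.
verdict: equivalent


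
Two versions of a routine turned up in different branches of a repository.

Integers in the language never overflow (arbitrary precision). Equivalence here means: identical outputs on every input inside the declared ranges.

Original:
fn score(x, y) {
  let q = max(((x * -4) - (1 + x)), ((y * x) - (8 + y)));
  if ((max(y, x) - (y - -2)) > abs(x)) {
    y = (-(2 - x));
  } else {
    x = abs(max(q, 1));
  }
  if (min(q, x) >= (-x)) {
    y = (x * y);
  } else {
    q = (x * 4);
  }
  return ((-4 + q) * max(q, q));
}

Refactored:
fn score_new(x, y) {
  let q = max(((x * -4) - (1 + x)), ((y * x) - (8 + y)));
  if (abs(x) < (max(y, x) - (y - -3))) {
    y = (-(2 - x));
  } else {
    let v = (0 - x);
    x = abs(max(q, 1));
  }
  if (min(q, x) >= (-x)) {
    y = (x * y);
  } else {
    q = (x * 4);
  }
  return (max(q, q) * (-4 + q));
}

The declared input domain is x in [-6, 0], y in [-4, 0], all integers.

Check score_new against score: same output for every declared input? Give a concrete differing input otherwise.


These are not equivalent — on x=0, y=-3 the outputs split (0 vs 5).
score: q becomes -1; next ((max(y, x) - (y - -2)) > abs(x)) evaluates to true; next y becomes -2; next (min(q, x) >= (-x)) evaluates to false; next q becomes 0; next final value 0
score_new: q becomes -1; next (abs(x) < (max(y, x) - (y - -3))) evaluates to false; next v becomes 0; next x becomes 1; next (min(q, x) >= (-x)) evaluates to true; next y becomes -3; next final value 5
verdict: not equivalent; witness: x=0, y=-3


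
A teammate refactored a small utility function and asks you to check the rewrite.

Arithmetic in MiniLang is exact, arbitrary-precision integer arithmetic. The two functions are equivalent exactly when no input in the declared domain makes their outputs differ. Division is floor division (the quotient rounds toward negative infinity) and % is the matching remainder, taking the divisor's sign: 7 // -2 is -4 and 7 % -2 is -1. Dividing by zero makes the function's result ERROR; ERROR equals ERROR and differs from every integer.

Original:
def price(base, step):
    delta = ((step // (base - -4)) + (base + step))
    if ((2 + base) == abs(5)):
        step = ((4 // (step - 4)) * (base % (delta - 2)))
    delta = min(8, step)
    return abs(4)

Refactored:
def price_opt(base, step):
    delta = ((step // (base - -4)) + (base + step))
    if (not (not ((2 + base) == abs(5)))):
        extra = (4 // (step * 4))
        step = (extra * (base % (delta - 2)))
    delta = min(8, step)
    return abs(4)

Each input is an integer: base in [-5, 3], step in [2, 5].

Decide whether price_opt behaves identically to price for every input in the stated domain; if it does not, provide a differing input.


At base=3, step=4: price gives ERROR, price_opt gives 4.
verdict: not equivalent; witness: base=3, step=4


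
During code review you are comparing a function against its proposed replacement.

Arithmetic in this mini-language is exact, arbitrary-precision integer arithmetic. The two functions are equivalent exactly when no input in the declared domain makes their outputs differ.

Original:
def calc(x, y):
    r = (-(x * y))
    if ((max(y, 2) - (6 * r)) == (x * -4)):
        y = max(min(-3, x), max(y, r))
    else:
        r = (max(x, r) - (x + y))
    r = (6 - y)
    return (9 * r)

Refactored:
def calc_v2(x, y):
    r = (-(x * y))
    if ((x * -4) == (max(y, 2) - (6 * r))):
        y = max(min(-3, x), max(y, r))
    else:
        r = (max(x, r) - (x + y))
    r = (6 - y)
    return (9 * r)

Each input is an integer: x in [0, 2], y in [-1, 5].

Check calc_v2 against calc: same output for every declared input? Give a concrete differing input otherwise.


Side by side, the visible changes include: same computation, different form.
Tracing x=2, y=2: calc: r = -4; ((max(y, 2) - (6 * r)) == (x * -4)) -> false; r = -2; r = 4; return 36 | calc_v2: r = -4; ((x * -4) == (max(y, 2) - (6 * r))) -> false; r = -2; r = 4; return 36 — matching result 36.
Every one of the 21 inputs gives matching results.
verdict: equivalent


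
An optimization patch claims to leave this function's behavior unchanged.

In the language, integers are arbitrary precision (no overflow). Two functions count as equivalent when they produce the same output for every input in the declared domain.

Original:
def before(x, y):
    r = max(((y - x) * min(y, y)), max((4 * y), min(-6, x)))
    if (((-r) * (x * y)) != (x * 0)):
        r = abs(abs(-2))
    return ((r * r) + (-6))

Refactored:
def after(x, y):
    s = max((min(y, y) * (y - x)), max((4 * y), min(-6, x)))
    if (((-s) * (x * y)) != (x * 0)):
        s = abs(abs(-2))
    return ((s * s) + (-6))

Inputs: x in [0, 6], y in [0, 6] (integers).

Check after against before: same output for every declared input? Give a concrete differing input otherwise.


Behavior is preserved: although local variable names differ, the outputs never diverge.
As a probe, take x=6, y=4: before runs r = 16; (((-r) * (x * y)) != (x * 0)) -> true; r = 2; return -2; after runs s = 16; (((-s) * (x * y)) != (x * 0)) -> true; s = 2; return -2; both end at -2.
An exhaustive pass over the 49 declared inputs shows identical outputs.
verdict: equivalent


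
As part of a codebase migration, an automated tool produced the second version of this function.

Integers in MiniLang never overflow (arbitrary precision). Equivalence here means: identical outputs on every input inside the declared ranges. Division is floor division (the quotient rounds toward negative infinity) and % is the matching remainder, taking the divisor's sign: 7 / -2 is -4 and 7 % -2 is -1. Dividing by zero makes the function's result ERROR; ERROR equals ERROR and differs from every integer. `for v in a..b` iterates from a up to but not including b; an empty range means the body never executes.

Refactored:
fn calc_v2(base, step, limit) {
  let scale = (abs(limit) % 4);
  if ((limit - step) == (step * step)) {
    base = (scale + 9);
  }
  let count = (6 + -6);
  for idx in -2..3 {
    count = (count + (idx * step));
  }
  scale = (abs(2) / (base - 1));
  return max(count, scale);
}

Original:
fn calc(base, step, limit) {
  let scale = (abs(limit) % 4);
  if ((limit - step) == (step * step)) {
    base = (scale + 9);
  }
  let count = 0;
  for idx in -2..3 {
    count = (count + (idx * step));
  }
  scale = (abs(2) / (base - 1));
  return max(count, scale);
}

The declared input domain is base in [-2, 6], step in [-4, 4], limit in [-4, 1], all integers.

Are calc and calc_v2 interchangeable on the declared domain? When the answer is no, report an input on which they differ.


Reading the diff, among the changes: constant usage differs; also arithmetic usage differs.
Tracing base=6, step=2, limit=1: calc: scale becomes 1; next ((limit - step) == (step * step)) evaluates to false; next count becomes 0; next at idx=-2:; next count becomes -4; next at idx=-1:; next count becomes -6; next at idx=0:; next count becomes -6; next at idx=1:; next count becomes -4; next at idx=2:; next count becomes 0; next scale becomes 0; next final value 0 | calc_v2: scale becomes 1; next ((limit - step) == (step * step)) evaluates to false; next count becomes 0; next at idx=-2:; next count becomes -4; next at idx=-1:; next count becomes -6; next at idx=0:; next count becomes -6; next at idx=1:; next count becomes -4; next at idx=2:; next count becomes 0; next scale becomes 0; next final value 0 — matching result 0.
Every one of the 486 inputs gives matching results.
verdict: equivalent


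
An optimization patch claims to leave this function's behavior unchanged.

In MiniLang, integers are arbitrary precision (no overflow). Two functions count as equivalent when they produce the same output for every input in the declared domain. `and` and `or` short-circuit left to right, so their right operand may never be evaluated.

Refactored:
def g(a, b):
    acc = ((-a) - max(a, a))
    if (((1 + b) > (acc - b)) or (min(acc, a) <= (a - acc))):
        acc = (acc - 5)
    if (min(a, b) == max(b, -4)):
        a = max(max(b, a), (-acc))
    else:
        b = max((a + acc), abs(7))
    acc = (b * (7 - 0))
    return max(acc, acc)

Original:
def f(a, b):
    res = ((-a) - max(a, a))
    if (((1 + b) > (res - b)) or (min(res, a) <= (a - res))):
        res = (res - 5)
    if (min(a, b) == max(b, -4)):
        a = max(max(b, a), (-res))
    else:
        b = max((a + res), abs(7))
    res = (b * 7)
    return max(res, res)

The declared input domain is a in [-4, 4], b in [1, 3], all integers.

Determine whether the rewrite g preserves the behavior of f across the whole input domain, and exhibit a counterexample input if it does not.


Differences: constant usage differs; and local variable names differ; and arithmetic usage differs — yet all 27 inputs agree.
verdict: equivalent


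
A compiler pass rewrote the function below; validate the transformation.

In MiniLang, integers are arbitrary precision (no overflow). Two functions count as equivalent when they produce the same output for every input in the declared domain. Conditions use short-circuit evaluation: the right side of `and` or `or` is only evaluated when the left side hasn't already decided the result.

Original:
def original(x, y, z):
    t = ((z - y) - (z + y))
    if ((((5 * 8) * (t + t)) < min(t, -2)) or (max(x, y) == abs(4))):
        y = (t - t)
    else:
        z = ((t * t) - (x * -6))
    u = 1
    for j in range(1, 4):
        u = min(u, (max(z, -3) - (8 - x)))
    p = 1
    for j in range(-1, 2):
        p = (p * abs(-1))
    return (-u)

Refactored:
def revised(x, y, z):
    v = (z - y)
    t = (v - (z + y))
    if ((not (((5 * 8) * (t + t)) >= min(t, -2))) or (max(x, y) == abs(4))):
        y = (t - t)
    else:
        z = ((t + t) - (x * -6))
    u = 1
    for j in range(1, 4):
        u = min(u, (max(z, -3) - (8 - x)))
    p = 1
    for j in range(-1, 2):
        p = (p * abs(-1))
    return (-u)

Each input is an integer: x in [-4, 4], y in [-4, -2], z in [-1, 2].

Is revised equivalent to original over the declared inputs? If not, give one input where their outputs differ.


These are not equivalent — on x=-4, y=-4, z=-1 the outputs split (-1 vs 15).
original: t := 8 | ((((5 * 8) * (t + t)) < min(t, -2)) or (max(x, y) == abs(4))): false | z := 40 | u := 1 | iter j=1: | u := 1 | iter j=2: | u := 1 | iter j=3: | u := 1 | p := 1 | iter j=-1: | p := 1 | iter j=0: | p := 1 | iter j=1: | p := 1 | result -1
revised: v := 3 | t := 8 | ((not (((5 * 8) * (t + t)) >= min(t, -2))) or (max(x, y) == abs(4))): false | z := -8 | u := 1 | iter j=1: | u := -15 | iter j=2: | u := -15 | iter j=3: | u := -15 | p := 1 | iter j=-1: | p := 1 | iter j=0: | p := 1 | iter j=1: | p := 1 | result 15
verdict: not equivalent; witness: x=-4, y=-4, z=-1


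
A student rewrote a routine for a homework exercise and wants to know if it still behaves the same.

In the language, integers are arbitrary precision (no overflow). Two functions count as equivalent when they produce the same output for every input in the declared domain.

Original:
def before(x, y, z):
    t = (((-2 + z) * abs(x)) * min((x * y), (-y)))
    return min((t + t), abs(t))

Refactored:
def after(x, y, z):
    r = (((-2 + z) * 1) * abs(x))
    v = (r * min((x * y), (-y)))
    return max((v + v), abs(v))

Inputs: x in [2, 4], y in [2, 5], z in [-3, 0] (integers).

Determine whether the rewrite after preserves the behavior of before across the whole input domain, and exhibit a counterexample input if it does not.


There is a counterexample at x=2, y=2, z=-3: 20 on one side, 40 on the other.
before: t becomes 20; next final value 20
after: r becomes -10; next v becomes 20; next final value 40
verdict: not equivalent; witness: x=2, y=2, z=-3


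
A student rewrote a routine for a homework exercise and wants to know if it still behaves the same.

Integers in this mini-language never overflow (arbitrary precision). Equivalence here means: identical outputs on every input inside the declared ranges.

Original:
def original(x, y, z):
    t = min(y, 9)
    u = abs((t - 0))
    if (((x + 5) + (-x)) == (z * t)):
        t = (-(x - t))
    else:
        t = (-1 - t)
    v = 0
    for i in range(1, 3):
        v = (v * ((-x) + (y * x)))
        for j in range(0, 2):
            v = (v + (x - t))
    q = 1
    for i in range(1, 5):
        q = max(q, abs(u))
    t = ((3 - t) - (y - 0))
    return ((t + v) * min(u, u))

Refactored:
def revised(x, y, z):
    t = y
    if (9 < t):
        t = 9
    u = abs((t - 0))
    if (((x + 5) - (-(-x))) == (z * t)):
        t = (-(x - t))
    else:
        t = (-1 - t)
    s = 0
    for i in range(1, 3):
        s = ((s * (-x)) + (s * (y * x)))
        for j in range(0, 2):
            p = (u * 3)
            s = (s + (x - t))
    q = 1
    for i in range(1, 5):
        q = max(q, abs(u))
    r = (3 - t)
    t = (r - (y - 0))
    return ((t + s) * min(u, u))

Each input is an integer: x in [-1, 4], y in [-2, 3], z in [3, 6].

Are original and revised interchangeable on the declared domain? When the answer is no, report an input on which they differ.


This is a faithful refactor — statement counts differ; local variable names differ; branching structure differs; comparison usage differs; min/max/abs usage differs; arithmetic usage differs; constant usage differs, but the computed results match everywhere.
One worked example (x=1, y=2, z=3) — original: t := 2 | u := 2 | (((x + 5) + (-x)) == (z * t)): false | t := -3 | v := 0 | iter i=1: | v := 0 | iter j=0: | v := 4 | iter j=1: | v := 8 | iter i=2: | v := 8 | iter j=0: | v := 12 | iter j=1: | v := 16 | q := 1 | iter i=1: | q := 2 | iter i=2: | q := 2 | iter i=3: | q := 2 | iter i=4: | q := 2 | t := 4 | result 40; revised: t := 2 | (9 < t): false | u := 2 | (((x + 5) - (-(-x))) == (z * t)): false | t := -3 | s := 0 | iter i=1: | s := 0 | iter j=0: | p := 6 | s := 4 | iter j=1: | p := 6 | s := 8 | iter i=2: | s := 8 | iter j=0: | p := 6 | s := 12 | iter j=1: | p := 6 | s := 16 | q := 1 | iter i=1: | q := 2 | iter i=2: | q := 2 | iter i=3: | q := 2 | iter i=4: | q := 2 | r := 6 | t := 4 | result 40; agreement on 40.
Across all 144 domain points the two functions coincide.
verdict: equivalent


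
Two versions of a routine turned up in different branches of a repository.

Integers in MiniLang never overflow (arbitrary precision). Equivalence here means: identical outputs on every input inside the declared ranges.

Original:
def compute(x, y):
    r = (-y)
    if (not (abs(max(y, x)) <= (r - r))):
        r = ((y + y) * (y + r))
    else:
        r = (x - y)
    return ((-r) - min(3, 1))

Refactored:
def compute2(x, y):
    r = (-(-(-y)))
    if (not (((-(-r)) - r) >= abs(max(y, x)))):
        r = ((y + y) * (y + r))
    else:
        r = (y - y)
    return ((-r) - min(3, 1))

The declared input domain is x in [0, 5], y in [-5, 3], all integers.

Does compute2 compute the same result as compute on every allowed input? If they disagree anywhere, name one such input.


Take x=0, y=-5.
compute: r becomes 5; next (not (abs(max(y, x)) <= (r - r))) evaluates to false; next r becomes 5; next final value -6
compute2: r becomes 5; next (not (((-(-r)) - r) >= abs(max(y, x)))) evaluates to false; next r becomes 0; next final value -1
-6 against -1: the behavior changed.
verdict: not equivalent; witness: x=0, y=-5


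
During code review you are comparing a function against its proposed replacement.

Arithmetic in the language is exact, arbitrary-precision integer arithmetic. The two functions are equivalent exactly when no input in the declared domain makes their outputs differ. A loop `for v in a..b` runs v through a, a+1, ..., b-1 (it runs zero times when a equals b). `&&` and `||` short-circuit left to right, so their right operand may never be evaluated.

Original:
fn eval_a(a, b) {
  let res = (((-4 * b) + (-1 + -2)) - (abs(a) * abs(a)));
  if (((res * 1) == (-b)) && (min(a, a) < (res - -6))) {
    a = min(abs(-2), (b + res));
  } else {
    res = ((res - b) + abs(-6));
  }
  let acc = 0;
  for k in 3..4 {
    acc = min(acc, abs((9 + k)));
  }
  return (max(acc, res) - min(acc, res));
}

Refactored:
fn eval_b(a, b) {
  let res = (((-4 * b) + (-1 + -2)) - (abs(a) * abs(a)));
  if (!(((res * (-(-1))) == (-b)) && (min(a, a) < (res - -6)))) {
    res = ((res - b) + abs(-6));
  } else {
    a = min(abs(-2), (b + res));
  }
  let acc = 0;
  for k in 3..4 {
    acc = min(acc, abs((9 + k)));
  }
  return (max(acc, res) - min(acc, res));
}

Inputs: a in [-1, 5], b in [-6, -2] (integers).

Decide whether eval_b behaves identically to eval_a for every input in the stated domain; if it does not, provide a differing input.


Reading the diff, among the changes: boolean connective usage differs.
As a probe, take a=2, b=-4: eval_a runs res becomes 9; next (((res * 1) == (-b)) && (min(a, a) < (res - -6))) evaluates to false; next res becomes 19; next acc becomes 0; next at k=3:; next acc becomes 0; next final value 19; eval_b runs res becomes 9; next (!(((res * (-(-1))) == (-b)) && (min(a, a) < (res - -6)))) evaluates to true; next res becomes 19; next acc becomes 0; next at k=3:; next acc becomes 0; next final value 19; both end at 19.
Across all 35 domain points the two functions coincide.
verdict: equivalent


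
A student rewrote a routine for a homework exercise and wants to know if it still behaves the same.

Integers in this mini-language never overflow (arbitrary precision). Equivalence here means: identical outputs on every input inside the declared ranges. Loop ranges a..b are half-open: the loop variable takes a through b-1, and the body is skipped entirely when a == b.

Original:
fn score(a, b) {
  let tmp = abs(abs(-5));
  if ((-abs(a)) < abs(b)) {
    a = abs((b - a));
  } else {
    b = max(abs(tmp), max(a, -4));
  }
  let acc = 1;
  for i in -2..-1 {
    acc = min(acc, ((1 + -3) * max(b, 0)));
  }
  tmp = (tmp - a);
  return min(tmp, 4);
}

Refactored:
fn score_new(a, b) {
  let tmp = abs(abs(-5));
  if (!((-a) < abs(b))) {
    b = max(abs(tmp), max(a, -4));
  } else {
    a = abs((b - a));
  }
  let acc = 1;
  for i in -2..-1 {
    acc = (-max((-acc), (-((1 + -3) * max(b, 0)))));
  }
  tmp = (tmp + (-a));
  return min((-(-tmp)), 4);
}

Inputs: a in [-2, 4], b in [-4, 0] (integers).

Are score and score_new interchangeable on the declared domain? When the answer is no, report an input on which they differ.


These are not equivalent — on a=-2, b=0 the outputs split (3 vs 4).
score: tmp = 5; ((-abs(a)) < abs(b)) -> true; a = 2; acc = 1; [i=-2]; acc = 0; tmp = 3; return 3
score_new: tmp = 5; (!((-a) < abs(b))) -> true; b = 5; acc = 1; [i=-2]; acc = -10; tmp = 7; return 4
verdict: not equivalent; witness: a=-2, b=0


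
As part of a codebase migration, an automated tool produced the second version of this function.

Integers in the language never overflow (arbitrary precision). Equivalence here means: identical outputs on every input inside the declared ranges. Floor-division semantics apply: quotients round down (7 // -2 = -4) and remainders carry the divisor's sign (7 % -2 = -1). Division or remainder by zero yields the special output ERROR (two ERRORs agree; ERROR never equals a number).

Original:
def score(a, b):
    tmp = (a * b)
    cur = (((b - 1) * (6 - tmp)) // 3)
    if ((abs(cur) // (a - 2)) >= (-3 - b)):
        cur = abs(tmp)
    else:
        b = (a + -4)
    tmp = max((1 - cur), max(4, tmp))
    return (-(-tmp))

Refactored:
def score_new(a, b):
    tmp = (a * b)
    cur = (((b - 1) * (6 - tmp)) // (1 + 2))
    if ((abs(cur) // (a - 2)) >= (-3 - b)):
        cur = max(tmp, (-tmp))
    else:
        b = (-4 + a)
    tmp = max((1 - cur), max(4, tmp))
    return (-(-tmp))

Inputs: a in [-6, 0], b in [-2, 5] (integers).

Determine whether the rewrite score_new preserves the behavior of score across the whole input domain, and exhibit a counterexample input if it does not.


Equivalent — the differences include arithmetic usage differs, plus constant usage differs, plus min/max/abs usage differs, yet no declared input distinguishes the two.
One worked example (a=-5, b=0) — score: tmp = 0; cur = -2; ((abs(cur) // (a - 2)) >= (-3 - b)) -> true; cur = 0; tmp = 4; return 4; score_new: tmp = 0; cur = -2; ((abs(cur) // (a - 2)) >= (-3 - b)) -> true; cur = 0; tmp = 4; return 4; agreement on 4.
Checked all 56 inputs in the declared domain: the outputs agree on every one.
verdict: equivalent


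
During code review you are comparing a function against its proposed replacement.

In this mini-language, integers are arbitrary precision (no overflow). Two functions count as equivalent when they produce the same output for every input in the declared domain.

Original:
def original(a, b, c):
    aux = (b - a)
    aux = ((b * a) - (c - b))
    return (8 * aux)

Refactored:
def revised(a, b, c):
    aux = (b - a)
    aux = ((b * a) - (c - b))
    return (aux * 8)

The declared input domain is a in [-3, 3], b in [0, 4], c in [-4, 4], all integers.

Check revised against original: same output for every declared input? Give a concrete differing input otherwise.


Comparing the listings, the differences include: same computation, different form.
Tracing a=1, b=0, c=3: original: aux := -1 | aux := -3 | result -24 | revised: aux := -1 | aux := -3 | result -24 — matching result -24.
Checked all 315 inputs in the declared domain: the outputs agree on every one.
verdict: equivalent


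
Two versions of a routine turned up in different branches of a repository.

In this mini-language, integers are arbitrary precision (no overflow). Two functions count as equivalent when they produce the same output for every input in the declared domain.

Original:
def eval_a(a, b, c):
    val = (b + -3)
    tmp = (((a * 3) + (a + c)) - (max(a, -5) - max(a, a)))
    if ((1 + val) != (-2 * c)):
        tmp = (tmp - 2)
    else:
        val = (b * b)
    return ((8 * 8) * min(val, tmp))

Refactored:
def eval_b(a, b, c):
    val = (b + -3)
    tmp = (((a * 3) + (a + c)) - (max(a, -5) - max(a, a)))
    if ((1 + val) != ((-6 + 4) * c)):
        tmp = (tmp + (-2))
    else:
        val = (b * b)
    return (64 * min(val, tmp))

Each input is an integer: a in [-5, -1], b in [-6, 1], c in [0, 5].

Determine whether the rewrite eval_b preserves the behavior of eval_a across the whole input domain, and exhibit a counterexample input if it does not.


The two are interchangeable: arithmetic usage differs, plus constant usage differs, and every declared input agrees.
Tracing a=-1, b=1, c=1: eval_a: val=-2, then tmp=-3, then ((1 + val) != (-2 * c)) is true, then tmp=-5, then returns -320 | eval_b: val=-2, then tmp=-3, then ((1 + val) != ((-6 + 4) * c)) is true, then tmp=-5, then returns -320 — matching result -320.
Sweeping the whole domain (240 inputs) finds no disagreement.
verdict: equivalent


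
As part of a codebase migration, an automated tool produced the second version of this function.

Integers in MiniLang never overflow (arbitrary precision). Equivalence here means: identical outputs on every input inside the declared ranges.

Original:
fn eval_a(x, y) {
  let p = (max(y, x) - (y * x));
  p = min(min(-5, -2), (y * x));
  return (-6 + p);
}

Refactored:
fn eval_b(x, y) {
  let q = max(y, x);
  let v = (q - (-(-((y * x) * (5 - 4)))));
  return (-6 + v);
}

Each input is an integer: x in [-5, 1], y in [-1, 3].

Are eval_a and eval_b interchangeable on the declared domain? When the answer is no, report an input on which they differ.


Input x=-5, y=-1: -11 from eval_a versus -12 from eval_b.
verdict: not equivalent; witness: x=-5, y=-1


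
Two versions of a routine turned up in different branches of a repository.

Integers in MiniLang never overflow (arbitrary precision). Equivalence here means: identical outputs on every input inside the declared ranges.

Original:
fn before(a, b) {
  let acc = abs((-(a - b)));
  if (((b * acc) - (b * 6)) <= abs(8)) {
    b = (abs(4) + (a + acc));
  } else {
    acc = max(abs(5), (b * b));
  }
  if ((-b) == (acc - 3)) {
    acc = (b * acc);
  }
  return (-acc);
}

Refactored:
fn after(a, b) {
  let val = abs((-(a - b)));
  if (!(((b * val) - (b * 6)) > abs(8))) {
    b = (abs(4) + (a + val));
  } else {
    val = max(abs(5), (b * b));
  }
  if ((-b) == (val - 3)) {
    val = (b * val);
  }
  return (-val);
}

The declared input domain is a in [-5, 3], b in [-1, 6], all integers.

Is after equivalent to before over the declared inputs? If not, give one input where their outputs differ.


Comparing the listings, the differences include: boolean connective usage differs, local variable names differ, comparison usage differs.
One worked example (a=2, b=4) — before: acc = 2; (((b * acc) - (b * 6)) <= abs(8)) -> true; b = 8; ((-b) == (acc - 3)) -> false; return -2; after: val = 2; (!(((b * val) - (b * 6)) > abs(8))) -> true; b = 8; ((-b) == (val - 3)) -> false; return -2; agreement on -2.
Across all 72 domain points the two functions coincide.
verdict: equivalent


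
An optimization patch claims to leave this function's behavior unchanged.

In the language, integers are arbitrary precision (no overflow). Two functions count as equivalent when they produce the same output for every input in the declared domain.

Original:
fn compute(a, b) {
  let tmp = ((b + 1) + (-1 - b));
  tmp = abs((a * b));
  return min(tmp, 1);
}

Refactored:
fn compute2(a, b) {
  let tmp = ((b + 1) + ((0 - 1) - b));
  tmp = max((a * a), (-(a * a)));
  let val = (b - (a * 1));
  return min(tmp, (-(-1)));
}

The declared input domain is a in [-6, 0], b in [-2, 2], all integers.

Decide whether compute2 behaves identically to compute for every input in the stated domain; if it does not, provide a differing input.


Not equivalent: a=-6, b=0 separates them (0 vs 1).
compute: tmp becomes 0; next tmp becomes 0; next final value 0
compute2: tmp becomes 0; next tmp becomes 36; next val becomes 6; next final value 1
verdict: not equivalent; witness: a=-6, b=0


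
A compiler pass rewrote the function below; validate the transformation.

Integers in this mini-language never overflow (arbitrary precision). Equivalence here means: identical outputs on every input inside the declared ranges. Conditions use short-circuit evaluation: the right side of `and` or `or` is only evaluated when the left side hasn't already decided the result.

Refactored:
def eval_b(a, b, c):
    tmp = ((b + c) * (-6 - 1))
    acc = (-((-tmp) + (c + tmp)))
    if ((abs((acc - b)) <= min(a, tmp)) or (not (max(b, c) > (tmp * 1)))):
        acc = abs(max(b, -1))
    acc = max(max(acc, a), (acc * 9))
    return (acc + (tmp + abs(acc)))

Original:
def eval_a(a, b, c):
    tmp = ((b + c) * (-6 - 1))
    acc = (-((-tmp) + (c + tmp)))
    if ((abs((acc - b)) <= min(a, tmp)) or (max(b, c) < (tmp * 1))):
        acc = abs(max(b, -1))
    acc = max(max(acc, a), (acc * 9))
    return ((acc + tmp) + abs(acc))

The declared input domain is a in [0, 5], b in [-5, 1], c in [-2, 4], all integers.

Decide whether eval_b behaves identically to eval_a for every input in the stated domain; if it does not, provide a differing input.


One difference looks behavioral, but it never changes the outcome for any declared input.
One worked example (a=1, b=0, c=4) — eval_a: tmp = -28; acc = -4; ((abs((acc - b)) <= min(a, tmp)) or (max(b, c) < (tmp * 1))) -> false; acc = 1; return -26; eval_b: tmp = -28; acc = -4; ((abs((acc - b)) <= min(a, tmp)) or (not (max(b, c) > (tmp * 1)))) -> false; acc = 1; return -26; agreement on -26.
Every one of the 294 inputs gives matching results.
verdict: equivalent
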